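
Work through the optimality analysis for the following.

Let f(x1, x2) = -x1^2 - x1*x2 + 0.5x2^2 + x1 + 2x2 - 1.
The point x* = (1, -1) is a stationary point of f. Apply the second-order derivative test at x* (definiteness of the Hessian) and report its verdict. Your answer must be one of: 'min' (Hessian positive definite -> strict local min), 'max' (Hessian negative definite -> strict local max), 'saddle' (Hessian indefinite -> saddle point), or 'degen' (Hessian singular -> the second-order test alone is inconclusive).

Compute the Hessian H = grad^2 f:
  H = [[-2, -1], [-1, 1]]
Verify stationarity: grad f(x*) = H x* + g = (0, 0).
Eigenvalues of H: -2.3028, 1.3028.
Eigenvalues have mixed signs, so H is indefinite -> x* is a saddle point.

saddle


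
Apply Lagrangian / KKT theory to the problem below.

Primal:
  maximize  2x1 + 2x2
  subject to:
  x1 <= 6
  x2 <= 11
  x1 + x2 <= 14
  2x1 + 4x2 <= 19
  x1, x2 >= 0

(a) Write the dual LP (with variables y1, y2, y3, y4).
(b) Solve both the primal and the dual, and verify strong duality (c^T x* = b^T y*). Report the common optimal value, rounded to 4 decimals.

The standard primal-dual pair for 'max c^T x s.t. A x <= b, x >= 0' is:
  Dual:  min b^T y  s.t.  A^T y >= c,  y >= 0.

So the dual LP is:
  minimize  6y1 + 11y2 + 14y3 + 19y4
  subject to:
    y1 + y3 + 2y4 >= 2
    y2 + y3 + 4y4 >= 2
    y1, y2, y3, y4 >= 0

Solving the primal: x* = (6, 1.75).
  primal value c^T x* = 15.5.
Solving the dual: y* = (1, 0, 0, 0.5).
  dual value b^T y* = 15.5.
Strong duality: c^T x* = b^T y*. Confirmed.

15.5


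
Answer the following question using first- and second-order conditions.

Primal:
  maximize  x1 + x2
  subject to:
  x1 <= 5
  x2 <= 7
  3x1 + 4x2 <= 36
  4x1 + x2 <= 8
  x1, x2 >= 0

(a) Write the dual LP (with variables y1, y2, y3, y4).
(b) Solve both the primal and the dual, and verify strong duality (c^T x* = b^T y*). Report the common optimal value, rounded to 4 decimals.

The standard primal-dual pair for 'max c^T x s.t. A x <= b, x >= 0' is:
  Dual:  min b^T y  s.t.  A^T y >= c,  y >= 0.

So the dual LP is:
  minimize  5y1 + 7y2 + 36y3 + 8y4
  subject to:
    y1 + 3y3 + 4y4 >= 1
    y2 + 4y3 + y4 >= 1
    y1, y2, y3, y4 >= 0

Solving the primal: x* = (0.25, 7).
  primal value c^T x* = 7.25.
Solving the dual: y* = (0, 0.75, 0, 0.25).
  dual value b^T y* = 7.25.
Strong duality: c^T x* = b^T y*. Confirmed.

7.25


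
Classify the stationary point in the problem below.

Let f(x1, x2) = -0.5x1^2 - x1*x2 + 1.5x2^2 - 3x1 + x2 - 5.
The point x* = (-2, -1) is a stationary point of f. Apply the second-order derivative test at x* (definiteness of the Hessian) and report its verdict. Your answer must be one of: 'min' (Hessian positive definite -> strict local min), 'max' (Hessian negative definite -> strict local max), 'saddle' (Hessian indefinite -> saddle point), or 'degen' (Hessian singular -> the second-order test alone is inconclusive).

Compute the Hessian H = grad^2 f:
  H = [[-1, -1], [-1, 3]]
Verify stationarity: grad f(x*) = H x* + g = (0, 0).
Eigenvalues of H: -1.2361, 3.2361.
Eigenvalues have mixed signs, so H is indefinite -> x* is a saddle point.

saddle


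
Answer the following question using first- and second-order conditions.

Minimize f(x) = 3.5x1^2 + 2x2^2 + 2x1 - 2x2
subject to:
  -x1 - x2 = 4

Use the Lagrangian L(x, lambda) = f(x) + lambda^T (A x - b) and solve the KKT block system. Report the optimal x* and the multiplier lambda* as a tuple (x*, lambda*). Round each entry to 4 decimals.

Form the Lagrangian:
  L(x, lambda) = (1/2) x^T Q x + c^T x + lambda^T (A x - b)
Stationarity (grad_x L = 0): Q x + c + A^T lambda = 0.
Primal feasibility: A x = b.

This gives the KKT block system:
  [ Q   A^T ] [ x     ]   [-c ]
  [ A    0  ] [ lambda ] = [ b ]

Solving the linear system:
  x*      = (-1.8182, -2.1818)
  lambda* = (-10.7273)
  f(x*)   = 21.8182

x* = (-1.8182, -2.1818), lambda* = (-10.7273)


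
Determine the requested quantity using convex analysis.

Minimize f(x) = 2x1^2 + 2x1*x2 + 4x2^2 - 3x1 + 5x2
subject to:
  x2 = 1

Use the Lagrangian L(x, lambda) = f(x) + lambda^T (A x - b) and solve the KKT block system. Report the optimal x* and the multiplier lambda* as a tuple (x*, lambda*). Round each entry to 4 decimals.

Form the Lagrangian:
  L(x, lambda) = (1/2) x^T Q x + c^T x + lambda^T (A x - b)
Stationarity (grad_x L = 0): Q x + c + A^T lambda = 0.
Primal feasibility: A x = b.

This gives the KKT block system:
  [ Q   A^T ] [ x     ]   [-c ]
  [ A    0  ] [ lambda ] = [ b ]

Solving the linear system:
  x*      = (0.25, 1)
  lambda* = (-13.5)
  f(x*)   = 8.875

x* = (0.25, 1), lambda* = (-13.5)


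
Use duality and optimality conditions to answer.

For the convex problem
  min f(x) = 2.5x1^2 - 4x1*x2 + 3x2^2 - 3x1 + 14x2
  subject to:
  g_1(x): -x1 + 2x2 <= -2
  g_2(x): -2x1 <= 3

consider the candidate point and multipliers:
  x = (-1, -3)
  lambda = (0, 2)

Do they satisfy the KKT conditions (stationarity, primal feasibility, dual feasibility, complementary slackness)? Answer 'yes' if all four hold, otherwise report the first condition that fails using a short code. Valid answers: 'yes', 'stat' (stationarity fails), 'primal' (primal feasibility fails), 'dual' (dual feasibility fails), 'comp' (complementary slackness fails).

Gradient of f: grad f(x) = Q x + c = (4, 0)
Constraint values g_i(x) = a_i^T x - b_i:
  g_1((-1, -3)) = -3
  g_2((-1, -3)) = -1
Stationarity residual: grad f(x) + sum_i lambda_i a_i = (0, 0)
  -> stationarity OK
Primal feasibility (all g_i <= 0): OK
Dual feasibility (all lambda_i >= 0): OK
Complementary slackness (lambda_i * g_i(x) = 0 for all i): FAILS

Verdict: the first failing condition is complementary_slackness -> comp.

comp


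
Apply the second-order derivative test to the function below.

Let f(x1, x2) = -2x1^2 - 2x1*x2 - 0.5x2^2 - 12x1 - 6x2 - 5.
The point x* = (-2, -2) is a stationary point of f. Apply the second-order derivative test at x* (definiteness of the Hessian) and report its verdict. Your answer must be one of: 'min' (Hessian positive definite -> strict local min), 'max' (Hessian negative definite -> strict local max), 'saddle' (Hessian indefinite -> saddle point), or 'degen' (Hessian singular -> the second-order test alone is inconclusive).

Compute the Hessian H = grad^2 f:
  H = [[-4, -2], [-2, -1]]
Verify stationarity: grad f(x*) = H x* + g = (0, 0).
Eigenvalues of H: -5, 0.
H has a zero eigenvalue (singular; negative semidefinite but not definite), so H is neither positive definite, negative definite, nor indefinite. The second-order test alone is inconclusive -> degen.
(Indeed, f is constant along the null direction of H through x*, so x* is not a strict local extremum.)

degen


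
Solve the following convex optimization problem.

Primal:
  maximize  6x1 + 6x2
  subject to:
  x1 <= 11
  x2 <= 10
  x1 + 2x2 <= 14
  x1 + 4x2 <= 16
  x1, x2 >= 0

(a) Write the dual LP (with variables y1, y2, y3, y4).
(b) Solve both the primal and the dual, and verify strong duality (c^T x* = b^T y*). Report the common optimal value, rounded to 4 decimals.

The standard primal-dual pair for 'max c^T x s.t. A x <= b, x >= 0' is:
  Dual:  min b^T y  s.t.  A^T y >= c,  y >= 0.

So the dual LP is:
  minimize  11y1 + 10y2 + 14y3 + 16y4
  subject to:
    y1 + y3 + y4 >= 6
    y2 + 2y3 + 4y4 >= 6
    y1, y2, y3, y4 >= 0

Solving the primal: x* = (11, 1.25).
  primal value c^T x* = 73.5.
Solving the dual: y* = (4.5, 0, 0, 1.5).
  dual value b^T y* = 73.5.
Strong duality: c^T x* = b^T y*. Confirmed.

73.5


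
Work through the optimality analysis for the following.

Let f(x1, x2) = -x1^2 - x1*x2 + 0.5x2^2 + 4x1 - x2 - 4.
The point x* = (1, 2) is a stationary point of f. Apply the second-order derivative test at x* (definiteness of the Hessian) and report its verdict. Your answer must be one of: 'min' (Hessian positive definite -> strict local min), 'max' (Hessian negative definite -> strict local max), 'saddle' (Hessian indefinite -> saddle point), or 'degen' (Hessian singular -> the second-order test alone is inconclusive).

Compute the Hessian H = grad^2 f:
  H = [[-2, -1], [-1, 1]]
Verify stationarity: grad f(x*) = H x* + g = (0, 0).
Eigenvalues of H: -2.3028, 1.3028.
Eigenvalues have mixed signs, so H is indefinite -> x* is a saddle point.

saddle


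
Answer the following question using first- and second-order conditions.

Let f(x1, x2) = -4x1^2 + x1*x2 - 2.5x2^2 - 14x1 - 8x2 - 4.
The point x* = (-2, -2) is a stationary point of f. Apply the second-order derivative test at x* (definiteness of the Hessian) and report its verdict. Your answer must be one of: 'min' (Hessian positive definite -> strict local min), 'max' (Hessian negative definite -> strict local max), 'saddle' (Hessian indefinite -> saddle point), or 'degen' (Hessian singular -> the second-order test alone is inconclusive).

Compute the Hessian H = grad^2 f:
  H = [[-8, 1], [1, -5]]
Verify stationarity: grad f(x*) = H x* + g = (0, 0).
Eigenvalues of H: -8.3028, -4.6972.
Both eigenvalues < 0, so H is negative definite -> x* is a strict local max.

max


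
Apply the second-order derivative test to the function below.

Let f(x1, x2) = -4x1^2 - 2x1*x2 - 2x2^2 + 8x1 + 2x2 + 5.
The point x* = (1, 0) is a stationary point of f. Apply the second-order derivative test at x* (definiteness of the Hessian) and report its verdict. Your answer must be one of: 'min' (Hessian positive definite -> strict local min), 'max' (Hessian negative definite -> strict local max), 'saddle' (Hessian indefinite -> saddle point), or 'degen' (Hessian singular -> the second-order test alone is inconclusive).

Compute the Hessian H = grad^2 f:
  H = [[-8, -2], [-2, -4]]
Verify stationarity: grad f(x*) = H x* + g = (0, 0).
Eigenvalues of H: -8.8284, -3.1716.
Both eigenvalues < 0, so H is negative definite -> x* is a strict local max.

max


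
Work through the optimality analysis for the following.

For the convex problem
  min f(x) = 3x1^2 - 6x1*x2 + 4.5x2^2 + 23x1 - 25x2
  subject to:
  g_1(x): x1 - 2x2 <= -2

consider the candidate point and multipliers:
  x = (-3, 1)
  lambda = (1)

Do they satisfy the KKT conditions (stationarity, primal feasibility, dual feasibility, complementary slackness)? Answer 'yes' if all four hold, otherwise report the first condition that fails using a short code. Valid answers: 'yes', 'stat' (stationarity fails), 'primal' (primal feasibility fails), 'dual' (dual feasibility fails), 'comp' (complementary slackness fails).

Gradient of f: grad f(x) = Q x + c = (-1, 2)
Constraint values g_i(x) = a_i^T x - b_i:
  g_1((-3, 1)) = -3
Stationarity residual: grad f(x) + sum_i lambda_i a_i = (0, 0)
  -> stationarity OK
Primal feasibility (all g_i <= 0): OK
Dual feasibility (all lambda_i >= 0): OK
Complementary slackness (lambda_i * g_i(x) = 0 for all i): FAILS

Verdict: the first failing condition is complementary_slackness -> comp.

comp


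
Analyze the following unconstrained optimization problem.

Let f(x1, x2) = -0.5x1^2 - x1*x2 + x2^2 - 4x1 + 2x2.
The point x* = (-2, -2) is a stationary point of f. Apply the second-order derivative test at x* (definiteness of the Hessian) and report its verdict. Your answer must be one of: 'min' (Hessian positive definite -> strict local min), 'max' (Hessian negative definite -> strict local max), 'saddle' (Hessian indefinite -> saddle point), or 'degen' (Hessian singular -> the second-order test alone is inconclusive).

Compute the Hessian H = grad^2 f:
  H = [[-1, -1], [-1, 2]]
Verify stationarity: grad f(x*) = H x* + g = (0, 0).
Eigenvalues of H: -1.3028, 2.3028.
Eigenvalues have mixed signs, so H is indefinite -> x* is a saddle point.

saddle


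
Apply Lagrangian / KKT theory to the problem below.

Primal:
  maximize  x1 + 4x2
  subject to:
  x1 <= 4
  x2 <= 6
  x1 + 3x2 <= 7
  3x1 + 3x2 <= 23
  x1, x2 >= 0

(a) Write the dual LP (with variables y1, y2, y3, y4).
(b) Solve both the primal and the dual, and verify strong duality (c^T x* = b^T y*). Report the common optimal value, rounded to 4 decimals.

The standard primal-dual pair for 'max c^T x s.t. A x <= b, x >= 0' is:
  Dual:  min b^T y  s.t.  A^T y >= c,  y >= 0.

So the dual LP is:
  minimize  4y1 + 6y2 + 7y3 + 23y4
  subject to:
    y1 + y3 + 3y4 >= 1
    y2 + 3y3 + 3y4 >= 4
    y1, y2, y3, y4 >= 0

Solving the primal: x* = (0, 2.3333).
  primal value c^T x* = 9.3333.
Solving the dual: y* = (0, 0, 1.3333, 0).
  dual value b^T y* = 9.3333.
Strong duality: c^T x* = b^T y*. Confirmed.

9.3333


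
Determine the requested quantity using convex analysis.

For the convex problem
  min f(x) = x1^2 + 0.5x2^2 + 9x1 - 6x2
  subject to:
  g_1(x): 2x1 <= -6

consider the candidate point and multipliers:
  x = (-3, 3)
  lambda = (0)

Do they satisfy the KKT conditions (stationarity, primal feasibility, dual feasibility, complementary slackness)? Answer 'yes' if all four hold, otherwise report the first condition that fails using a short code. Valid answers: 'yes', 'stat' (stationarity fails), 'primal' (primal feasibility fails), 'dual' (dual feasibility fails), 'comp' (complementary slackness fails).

Gradient of f: grad f(x) = Q x + c = (3, -3)
Constraint values g_i(x) = a_i^T x - b_i:
  g_1((-3, 3)) = 0
Stationarity residual: grad f(x) + sum_i lambda_i a_i = (3, -3)
  -> stationarity FAILS
Primal feasibility (all g_i <= 0): OK
Dual feasibility (all lambda_i >= 0): OK
Complementary slackness (lambda_i * g_i(x) = 0 for all i): OK

Verdict: the first failing condition is stationarity -> stat.

stat


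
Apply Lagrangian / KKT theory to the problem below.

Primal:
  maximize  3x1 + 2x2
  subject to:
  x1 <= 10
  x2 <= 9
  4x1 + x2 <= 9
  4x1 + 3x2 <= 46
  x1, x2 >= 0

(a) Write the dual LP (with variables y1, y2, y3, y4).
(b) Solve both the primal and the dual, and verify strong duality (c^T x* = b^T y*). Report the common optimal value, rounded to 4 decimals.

The standard primal-dual pair for 'max c^T x s.t. A x <= b, x >= 0' is:
  Dual:  min b^T y  s.t.  A^T y >= c,  y >= 0.

So the dual LP is:
  minimize  10y1 + 9y2 + 9y3 + 46y4
  subject to:
    y1 + 4y3 + 4y4 >= 3
    y2 + y3 + 3y4 >= 2
    y1, y2, y3, y4 >= 0

Solving the primal: x* = (0, 9).
  primal value c^T x* = 18.
Solving the dual: y* = (0, 1.25, 0.75, 0).
  dual value b^T y* = 18.
Strong duality: c^T x* = b^T y*. Confirmed.

18


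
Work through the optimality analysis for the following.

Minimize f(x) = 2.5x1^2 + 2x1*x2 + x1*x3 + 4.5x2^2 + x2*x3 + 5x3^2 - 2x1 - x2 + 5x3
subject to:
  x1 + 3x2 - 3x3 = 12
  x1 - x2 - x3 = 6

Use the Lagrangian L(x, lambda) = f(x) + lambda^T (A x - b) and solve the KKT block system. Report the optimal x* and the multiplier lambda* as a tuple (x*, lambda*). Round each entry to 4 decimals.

Form the Lagrangian:
  L(x, lambda) = (1/2) x^T Q x + c^T x + lambda^T (A x - b)
Stationarity (grad_x L = 0): Q x + c + A^T lambda = 0.
Primal feasibility: A x = b.

This gives the KKT block system:
  [ Q   A^T ] [ x     ]   [-c ]
  [ A    0  ] [ lambda ] = [ b ]

Solving the linear system:
  x*      = (3.2951, 0.0984, -2.8033)
  lambda* = (-3.8852, -7.9836)
  f(x*)   = 36.9098

x* = (3.2951, 0.0984, -2.8033), lambda* = (-3.8852, -7.9836)


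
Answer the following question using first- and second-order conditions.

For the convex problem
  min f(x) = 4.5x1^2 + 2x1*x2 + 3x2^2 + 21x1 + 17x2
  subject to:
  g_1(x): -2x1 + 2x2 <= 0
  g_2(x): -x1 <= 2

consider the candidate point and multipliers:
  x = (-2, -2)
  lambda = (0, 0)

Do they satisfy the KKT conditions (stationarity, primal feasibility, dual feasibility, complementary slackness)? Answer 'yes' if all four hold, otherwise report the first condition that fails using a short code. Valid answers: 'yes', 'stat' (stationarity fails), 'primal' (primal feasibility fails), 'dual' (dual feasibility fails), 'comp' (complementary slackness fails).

Gradient of f: grad f(x) = Q x + c = (-1, 1)
Constraint values g_i(x) = a_i^T x - b_i:
  g_1((-2, -2)) = 0
  g_2((-2, -2)) = 0
Stationarity residual: grad f(x) + sum_i lambda_i a_i = (-1, 1)
  -> stationarity FAILS
Primal feasibility (all g_i <= 0): OK
Dual feasibility (all lambda_i >= 0): OK
Complementary slackness (lambda_i * g_i(x) = 0 for all i): OK

Verdict: the first failing condition is stationarity -> stat.

stat


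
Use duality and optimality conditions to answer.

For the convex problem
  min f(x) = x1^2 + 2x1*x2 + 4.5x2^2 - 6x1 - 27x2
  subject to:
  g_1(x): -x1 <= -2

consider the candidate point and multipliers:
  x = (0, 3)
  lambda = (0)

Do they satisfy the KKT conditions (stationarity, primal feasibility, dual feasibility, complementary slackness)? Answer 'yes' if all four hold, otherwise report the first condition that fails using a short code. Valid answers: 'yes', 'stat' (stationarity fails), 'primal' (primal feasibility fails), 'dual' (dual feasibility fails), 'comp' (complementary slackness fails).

Gradient of f: grad f(x) = Q x + c = (0, 0)
Constraint values g_i(x) = a_i^T x - b_i:
  g_1((0, 3)) = 2
Stationarity residual: grad f(x) + sum_i lambda_i a_i = (0, 0)
  -> stationarity OK
Primal feasibility (all g_i <= 0): FAILS
Dual feasibility (all lambda_i >= 0): OK
Complementary slackness (lambda_i * g_i(x) = 0 for all i): OK

Verdict: the first failing condition is primal_feasibility -> primal.

primal


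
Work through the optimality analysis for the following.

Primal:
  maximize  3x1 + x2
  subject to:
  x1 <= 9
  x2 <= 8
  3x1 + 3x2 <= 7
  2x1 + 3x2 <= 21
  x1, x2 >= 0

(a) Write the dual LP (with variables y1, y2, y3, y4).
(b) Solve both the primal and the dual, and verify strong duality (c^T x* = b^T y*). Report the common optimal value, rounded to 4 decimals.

The standard primal-dual pair for 'max c^T x s.t. A x <= b, x >= 0' is:
  Dual:  min b^T y  s.t.  A^T y >= c,  y >= 0.

So the dual LP is:
  minimize  9y1 + 8y2 + 7y3 + 21y4
  subject to:
    y1 + 3y3 + 2y4 >= 3
    y2 + 3y3 + 3y4 >= 1
    y1, y2, y3, y4 >= 0

Solving the primal: x* = (2.3333, 0).
  primal value c^T x* = 7.
Solving the dual: y* = (0, 0, 1, 0).
  dual value b^T y* = 7.
Strong duality: c^T x* = b^T y*. Confirmed.

7


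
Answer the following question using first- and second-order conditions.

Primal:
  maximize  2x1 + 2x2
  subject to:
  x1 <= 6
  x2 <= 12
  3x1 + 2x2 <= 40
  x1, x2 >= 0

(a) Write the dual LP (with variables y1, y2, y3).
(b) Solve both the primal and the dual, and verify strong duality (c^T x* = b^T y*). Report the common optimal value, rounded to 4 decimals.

The standard primal-dual pair for 'max c^T x s.t. A x <= b, x >= 0' is:
  Dual:  min b^T y  s.t.  A^T y >= c,  y >= 0.

So the dual LP is:
  minimize  6y1 + 12y2 + 40y3
  subject to:
    y1 + 3y3 >= 2
    y2 + 2y3 >= 2
    y1, y2, y3 >= 0

Solving the primal: x* = (5.3333, 12).
  primal value c^T x* = 34.6667.
Solving the dual: y* = (0, 0.6667, 0.6667).
  dual value b^T y* = 34.6667.
Strong duality: c^T x* = b^T y*. Confirmed.

34.6667


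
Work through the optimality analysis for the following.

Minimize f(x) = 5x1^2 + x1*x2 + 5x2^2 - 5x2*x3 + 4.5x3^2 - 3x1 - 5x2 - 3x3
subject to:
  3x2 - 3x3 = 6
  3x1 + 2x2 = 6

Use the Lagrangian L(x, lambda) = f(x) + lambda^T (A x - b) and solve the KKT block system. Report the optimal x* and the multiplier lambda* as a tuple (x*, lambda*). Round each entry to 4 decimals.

Form the Lagrangian:
  L(x, lambda) = (1/2) x^T Q x + c^T x + lambda^T (A x - b)
Stationarity (grad_x L = 0): Q x + c + A^T lambda = 0.
Primal feasibility: A x = b.

This gives the KKT block system:
  [ Q   A^T ] [ x     ]   [-c ]
  [ A    0  ] [ lambda ] = [ b ]

Solving the linear system:
  x*      = (0.6055, 2.0917, 0.0917)
  lambda* = (-4.211, -1.7156)
  f(x*)   = 11.5046

x* = (0.6055, 2.0917, 0.0917), lambda* = (-4.211, -1.7156)


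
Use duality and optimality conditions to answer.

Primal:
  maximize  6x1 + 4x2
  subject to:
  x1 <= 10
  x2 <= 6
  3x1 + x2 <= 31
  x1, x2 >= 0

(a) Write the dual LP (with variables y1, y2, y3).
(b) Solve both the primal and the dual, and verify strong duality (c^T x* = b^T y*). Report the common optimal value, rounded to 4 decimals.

The standard primal-dual pair for 'max c^T x s.t. A x <= b, x >= 0' is:
  Dual:  min b^T y  s.t.  A^T y >= c,  y >= 0.

So the dual LP is:
  minimize  10y1 + 6y2 + 31y3
  subject to:
    y1 + 3y3 >= 6
    y2 + y3 >= 4
    y1, y2, y3 >= 0

Solving the primal: x* = (8.3333, 6).
  primal value c^T x* = 74.
Solving the dual: y* = (0, 2, 2).
  dual value b^T y* = 74.
Strong duality: c^T x* = b^T y*. Confirmed.

74


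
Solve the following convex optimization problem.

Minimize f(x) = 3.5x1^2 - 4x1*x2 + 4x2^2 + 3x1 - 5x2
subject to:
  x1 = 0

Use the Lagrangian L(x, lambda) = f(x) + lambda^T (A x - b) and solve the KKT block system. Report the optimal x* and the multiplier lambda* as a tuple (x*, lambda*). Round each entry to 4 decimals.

Form the Lagrangian:
  L(x, lambda) = (1/2) x^T Q x + c^T x + lambda^T (A x - b)
Stationarity (grad_x L = 0): Q x + c + A^T lambda = 0.
Primal feasibility: A x = b.

This gives the KKT block system:
  [ Q   A^T ] [ x     ]   [-c ]
  [ A    0  ] [ lambda ] = [ b ]

Solving the linear system:
  x*      = (0, 0.625)
  lambda* = (-0.5)
  f(x*)   = -1.5625

x* = (0, 0.625), lambda* = (-0.5)


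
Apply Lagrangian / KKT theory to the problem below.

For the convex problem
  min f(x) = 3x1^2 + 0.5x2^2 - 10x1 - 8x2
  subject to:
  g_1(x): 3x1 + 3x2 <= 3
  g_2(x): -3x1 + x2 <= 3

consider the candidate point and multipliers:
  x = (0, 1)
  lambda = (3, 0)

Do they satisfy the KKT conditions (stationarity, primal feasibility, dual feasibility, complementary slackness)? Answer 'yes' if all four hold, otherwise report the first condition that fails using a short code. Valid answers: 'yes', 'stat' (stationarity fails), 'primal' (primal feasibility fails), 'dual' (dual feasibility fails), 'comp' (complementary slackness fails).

Gradient of f: grad f(x) = Q x + c = (-10, -7)
Constraint values g_i(x) = a_i^T x - b_i:
  g_1((0, 1)) = 0
  g_2((0, 1)) = -2
Stationarity residual: grad f(x) + sum_i lambda_i a_i = (-1, 2)
  -> stationarity FAILS
Primal feasibility (all g_i <= 0): OK
Dual feasibility (all lambda_i >= 0): OK
Complementary slackness (lambda_i * g_i(x) = 0 for all i): OK

Verdict: the first failing condition is stationarity -> stat.

stat


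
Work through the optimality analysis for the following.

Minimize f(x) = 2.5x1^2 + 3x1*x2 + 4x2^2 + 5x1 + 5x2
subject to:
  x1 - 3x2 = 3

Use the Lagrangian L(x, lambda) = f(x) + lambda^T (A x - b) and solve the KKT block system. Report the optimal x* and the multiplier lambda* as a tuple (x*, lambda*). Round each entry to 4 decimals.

Form the Lagrangian:
  L(x, lambda) = (1/2) x^T Q x + c^T x + lambda^T (A x - b)
Stationarity (grad_x L = 0): Q x + c + A^T lambda = 0.
Primal feasibility: A x = b.

This gives the KKT block system:
  [ Q   A^T ] [ x     ]   [-c ]
  [ A    0  ] [ lambda ] = [ b ]

Solving the linear system:
  x*      = (-0.1268, -1.0423)
  lambda* = (-1.2394)
  f(x*)   = -1.0634

x* = (-0.1268, -1.0423), lambda* = (-1.2394)


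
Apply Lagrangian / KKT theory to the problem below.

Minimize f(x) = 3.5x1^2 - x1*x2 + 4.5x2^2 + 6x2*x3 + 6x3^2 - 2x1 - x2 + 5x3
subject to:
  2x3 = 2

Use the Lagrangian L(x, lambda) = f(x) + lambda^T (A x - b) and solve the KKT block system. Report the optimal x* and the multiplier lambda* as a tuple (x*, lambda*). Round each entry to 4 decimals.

Form the Lagrangian:
  L(x, lambda) = (1/2) x^T Q x + c^T x + lambda^T (A x - b)
Stationarity (grad_x L = 0): Q x + c + A^T lambda = 0.
Primal feasibility: A x = b.

This gives the KKT block system:
  [ Q   A^T ] [ x     ]   [-c ]
  [ A    0  ] [ lambda ] = [ b ]

Solving the linear system:
  x*      = (0.2097, -0.5323, 1)
  lambda* = (-6.9032)
  f(x*)   = 9.4597

x* = (0.2097, -0.5323, 1), lambda* = (-6.9032)


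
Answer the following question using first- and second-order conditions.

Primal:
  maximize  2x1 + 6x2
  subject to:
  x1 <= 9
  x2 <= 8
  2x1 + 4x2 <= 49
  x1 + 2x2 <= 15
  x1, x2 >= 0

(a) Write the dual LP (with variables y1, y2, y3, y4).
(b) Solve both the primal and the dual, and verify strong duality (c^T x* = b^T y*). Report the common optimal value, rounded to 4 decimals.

The standard primal-dual pair for 'max c^T x s.t. A x <= b, x >= 0' is:
  Dual:  min b^T y  s.t.  A^T y >= c,  y >= 0.

So the dual LP is:
  minimize  9y1 + 8y2 + 49y3 + 15y4
  subject to:
    y1 + 2y3 + y4 >= 2
    y2 + 4y3 + 2y4 >= 6
    y1, y2, y3, y4 >= 0

Solving the primal: x* = (0, 7.5).
  primal value c^T x* = 45.
Solving the dual: y* = (0, 0, 0, 3).
  dual value b^T y* = 45.
Strong duality: c^T x* = b^T y*. Confirmed.

45


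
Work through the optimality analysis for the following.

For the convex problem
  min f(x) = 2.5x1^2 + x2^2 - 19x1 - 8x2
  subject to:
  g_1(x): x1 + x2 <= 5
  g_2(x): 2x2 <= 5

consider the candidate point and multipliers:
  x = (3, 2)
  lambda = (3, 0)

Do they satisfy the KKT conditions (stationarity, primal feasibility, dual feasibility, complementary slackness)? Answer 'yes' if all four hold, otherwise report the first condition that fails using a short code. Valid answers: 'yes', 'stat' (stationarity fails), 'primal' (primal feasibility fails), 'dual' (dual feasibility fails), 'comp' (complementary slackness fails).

Gradient of f: grad f(x) = Q x + c = (-4, -4)
Constraint values g_i(x) = a_i^T x - b_i:
  g_1((3, 2)) = 0
  g_2((3, 2)) = -1
Stationarity residual: grad f(x) + sum_i lambda_i a_i = (-1, -1)
  -> stationarity FAILS
Primal feasibility (all g_i <= 0): OK
Dual feasibility (all lambda_i >= 0): OK
Complementary slackness (lambda_i * g_i(x) = 0 for all i): OK

Verdict: the first failing condition is stationarity -> stat.

stat


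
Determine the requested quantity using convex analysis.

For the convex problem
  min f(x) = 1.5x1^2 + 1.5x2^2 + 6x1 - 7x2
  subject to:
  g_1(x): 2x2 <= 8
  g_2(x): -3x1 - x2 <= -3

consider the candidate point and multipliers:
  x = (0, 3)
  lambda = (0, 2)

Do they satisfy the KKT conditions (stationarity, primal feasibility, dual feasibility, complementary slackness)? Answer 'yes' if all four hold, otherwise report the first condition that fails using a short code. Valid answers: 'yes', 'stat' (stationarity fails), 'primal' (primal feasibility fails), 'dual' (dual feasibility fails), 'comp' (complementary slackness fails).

Gradient of f: grad f(x) = Q x + c = (6, 2)
Constraint values g_i(x) = a_i^T x - b_i:
  g_1((0, 3)) = -2
  g_2((0, 3)) = 0
Stationarity residual: grad f(x) + sum_i lambda_i a_i = (0, 0)
  -> stationarity OK
Primal feasibility (all g_i <= 0): OK
Dual feasibility (all lambda_i >= 0): OK
Complementary slackness (lambda_i * g_i(x) = 0 for all i): OK

Verdict: yes, KKT holds.

yes


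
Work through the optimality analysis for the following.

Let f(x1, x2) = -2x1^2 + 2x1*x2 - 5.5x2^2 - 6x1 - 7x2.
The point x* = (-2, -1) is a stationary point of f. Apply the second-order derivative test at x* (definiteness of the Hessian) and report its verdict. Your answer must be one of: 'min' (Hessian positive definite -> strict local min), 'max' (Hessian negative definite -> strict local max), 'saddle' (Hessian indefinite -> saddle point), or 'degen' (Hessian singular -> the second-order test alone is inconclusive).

Compute the Hessian H = grad^2 f:
  H = [[-4, 2], [2, -11]]
Verify stationarity: grad f(x*) = H x* + g = (0, 0).
Eigenvalues of H: -11.5311, -3.4689.
Both eigenvalues < 0, so H is negative definite -> x* is a strict local max.

max


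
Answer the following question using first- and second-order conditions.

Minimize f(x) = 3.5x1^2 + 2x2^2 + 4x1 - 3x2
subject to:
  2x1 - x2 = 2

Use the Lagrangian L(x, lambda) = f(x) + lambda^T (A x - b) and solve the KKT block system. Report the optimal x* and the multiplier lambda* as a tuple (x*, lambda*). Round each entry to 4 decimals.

Form the Lagrangian:
  L(x, lambda) = (1/2) x^T Q x + c^T x + lambda^T (A x - b)
Stationarity (grad_x L = 0): Q x + c + A^T lambda = 0.
Primal feasibility: A x = b.

This gives the KKT block system:
  [ Q   A^T ] [ x     ]   [-c ]
  [ A    0  ] [ lambda ] = [ b ]

Solving the linear system:
  x*      = (0.7826, -0.4348)
  lambda* = (-4.7391)
  f(x*)   = 6.9565

x* = (0.7826, -0.4348), lambda* = (-4.7391)


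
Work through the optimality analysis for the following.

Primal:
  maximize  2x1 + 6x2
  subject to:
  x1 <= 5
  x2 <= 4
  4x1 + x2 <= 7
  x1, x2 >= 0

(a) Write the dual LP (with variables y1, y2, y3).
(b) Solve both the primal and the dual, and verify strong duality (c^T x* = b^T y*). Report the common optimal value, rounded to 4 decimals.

The standard primal-dual pair for 'max c^T x s.t. A x <= b, x >= 0' is:
  Dual:  min b^T y  s.t.  A^T y >= c,  y >= 0.

So the dual LP is:
  minimize  5y1 + 4y2 + 7y3
  subject to:
    y1 + 4y3 >= 2
    y2 + y3 >= 6
    y1, y2, y3 >= 0

Solving the primal: x* = (0.75, 4).
  primal value c^T x* = 25.5.
Solving the dual: y* = (0, 5.5, 0.5).
  dual value b^T y* = 25.5.
Strong duality: c^T x* = b^T y*. Confirmed.

25.5


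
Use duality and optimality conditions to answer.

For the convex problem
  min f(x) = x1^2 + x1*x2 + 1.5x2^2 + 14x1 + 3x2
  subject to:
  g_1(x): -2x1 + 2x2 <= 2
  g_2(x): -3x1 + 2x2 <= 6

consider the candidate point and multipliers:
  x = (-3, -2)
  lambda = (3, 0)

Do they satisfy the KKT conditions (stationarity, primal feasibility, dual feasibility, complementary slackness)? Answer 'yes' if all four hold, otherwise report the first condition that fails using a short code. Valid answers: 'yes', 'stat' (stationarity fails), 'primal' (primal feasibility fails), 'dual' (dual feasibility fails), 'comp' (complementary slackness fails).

Gradient of f: grad f(x) = Q x + c = (6, -6)
Constraint values g_i(x) = a_i^T x - b_i:
  g_1((-3, -2)) = 0
  g_2((-3, -2)) = -1
Stationarity residual: grad f(x) + sum_i lambda_i a_i = (0, 0)
  -> stationarity OK
Primal feasibility (all g_i <= 0): OK
Dual feasibility (all lambda_i >= 0): OK
Complementary slackness (lambda_i * g_i(x) = 0 for all i): OK

Verdict: yes, KKT holds.

yes


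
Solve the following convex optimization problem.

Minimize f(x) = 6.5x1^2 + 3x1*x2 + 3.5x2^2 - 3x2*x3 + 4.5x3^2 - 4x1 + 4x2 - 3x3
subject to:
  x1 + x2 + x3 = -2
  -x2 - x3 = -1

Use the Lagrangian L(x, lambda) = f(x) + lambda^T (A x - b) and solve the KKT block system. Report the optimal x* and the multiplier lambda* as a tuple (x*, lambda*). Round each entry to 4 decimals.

Form the Lagrangian:
  L(x, lambda) = (1/2) x^T Q x + c^T x + lambda^T (A x - b)
Stationarity (grad_x L = 0): Q x + c + A^T lambda = 0.
Primal feasibility: A x = b.

This gives the KKT block system:
  [ Q   A^T ] [ x     ]   [-c ]
  [ A    0  ] [ lambda ] = [ b ]

Solving the linear system:
  x*      = (-3, 0.6364, 0.3636)
  lambda* = (41.0909, 39.4545)
  f(x*)   = 67.5455

x* = (-3, 0.6364, 0.3636), lambda* = (41.0909, 39.4545)


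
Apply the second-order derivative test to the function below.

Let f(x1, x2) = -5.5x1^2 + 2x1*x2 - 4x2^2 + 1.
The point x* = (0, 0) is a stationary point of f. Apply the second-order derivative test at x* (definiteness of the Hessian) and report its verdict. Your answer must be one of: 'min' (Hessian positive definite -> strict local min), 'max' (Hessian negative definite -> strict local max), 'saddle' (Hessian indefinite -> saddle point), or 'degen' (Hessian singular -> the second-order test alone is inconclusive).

Compute the Hessian H = grad^2 f:
  H = [[-11, 2], [2, -8]]
Verify stationarity: grad f(x*) = H x* + g = (0, 0).
Eigenvalues of H: -12, -7.
Both eigenvalues < 0, so H is negative definite -> x* is a strict local max.

max


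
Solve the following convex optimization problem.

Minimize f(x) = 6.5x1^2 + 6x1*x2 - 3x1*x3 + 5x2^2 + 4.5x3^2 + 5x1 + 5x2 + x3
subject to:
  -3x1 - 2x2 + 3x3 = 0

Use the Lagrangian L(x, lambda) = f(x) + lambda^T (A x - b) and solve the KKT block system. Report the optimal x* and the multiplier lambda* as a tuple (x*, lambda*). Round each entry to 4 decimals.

Form the Lagrangian:
  L(x, lambda) = (1/2) x^T Q x + c^T x + lambda^T (A x - b)
Stationarity (grad_x L = 0): Q x + c + A^T lambda = 0.
Primal feasibility: A x = b.

This gives the KKT block system:
  [ Q   A^T ] [ x     ]   [-c ]
  [ A    0  ] [ lambda ] = [ b ]

Solving the linear system:
  x*      = (-0.2204, -0.2473, -0.3853)
  lambda* = (0.6022)
  f(x*)   = -1.362

x* = (-0.2204, -0.2473, -0.3853), lambda* = (0.6022)


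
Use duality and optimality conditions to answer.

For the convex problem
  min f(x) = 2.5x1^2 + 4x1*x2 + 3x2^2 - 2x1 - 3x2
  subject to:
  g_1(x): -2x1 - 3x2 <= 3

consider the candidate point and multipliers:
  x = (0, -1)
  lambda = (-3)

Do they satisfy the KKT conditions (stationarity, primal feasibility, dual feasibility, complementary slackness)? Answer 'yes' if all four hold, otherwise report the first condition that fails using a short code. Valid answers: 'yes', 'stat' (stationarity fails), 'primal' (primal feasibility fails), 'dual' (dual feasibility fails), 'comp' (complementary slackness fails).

Gradient of f: grad f(x) = Q x + c = (-6, -9)
Constraint values g_i(x) = a_i^T x - b_i:
  g_1((0, -1)) = 0
Stationarity residual: grad f(x) + sum_i lambda_i a_i = (0, 0)
  -> stationarity OK
Primal feasibility (all g_i <= 0): OK
Dual feasibility (all lambda_i >= 0): FAILS
Complementary slackness (lambda_i * g_i(x) = 0 for all i): OK

Verdict: the first failing condition is dual_feasibility -> dual.

dual


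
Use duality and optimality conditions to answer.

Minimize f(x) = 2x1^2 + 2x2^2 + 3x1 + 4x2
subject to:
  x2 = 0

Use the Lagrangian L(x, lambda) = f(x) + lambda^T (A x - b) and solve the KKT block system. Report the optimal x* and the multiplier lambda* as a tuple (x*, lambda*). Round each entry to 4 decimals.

Form the Lagrangian:
  L(x, lambda) = (1/2) x^T Q x + c^T x + lambda^T (A x - b)
Stationarity (grad_x L = 0): Q x + c + A^T lambda = 0.
Primal feasibility: A x = b.

This gives the KKT block system:
  [ Q   A^T ] [ x     ]   [-c ]
  [ A    0  ] [ lambda ] = [ b ]

Solving the linear system:
  x*      = (-0.75, 0)
  lambda* = (-4)
  f(x*)   = -1.125

x* = (-0.75, 0), lambda* = (-4)


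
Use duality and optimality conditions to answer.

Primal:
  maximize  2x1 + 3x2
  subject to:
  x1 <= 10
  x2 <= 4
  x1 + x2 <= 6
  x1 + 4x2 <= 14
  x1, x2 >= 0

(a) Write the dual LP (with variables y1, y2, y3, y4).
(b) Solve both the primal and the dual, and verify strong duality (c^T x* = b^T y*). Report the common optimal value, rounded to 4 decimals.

The standard primal-dual pair for 'max c^T x s.t. A x <= b, x >= 0' is:
  Dual:  min b^T y  s.t.  A^T y >= c,  y >= 0.

So the dual LP is:
  minimize  10y1 + 4y2 + 6y3 + 14y4
  subject to:
    y1 + y3 + y4 >= 2
    y2 + y3 + 4y4 >= 3
    y1, y2, y3, y4 >= 0

Solving the primal: x* = (3.3333, 2.6667).
  primal value c^T x* = 14.6667.
Solving the dual: y* = (0, 0, 1.6667, 0.3333).
  dual value b^T y* = 14.6667.
Strong duality: c^T x* = b^T y*. Confirmed.

14.6667


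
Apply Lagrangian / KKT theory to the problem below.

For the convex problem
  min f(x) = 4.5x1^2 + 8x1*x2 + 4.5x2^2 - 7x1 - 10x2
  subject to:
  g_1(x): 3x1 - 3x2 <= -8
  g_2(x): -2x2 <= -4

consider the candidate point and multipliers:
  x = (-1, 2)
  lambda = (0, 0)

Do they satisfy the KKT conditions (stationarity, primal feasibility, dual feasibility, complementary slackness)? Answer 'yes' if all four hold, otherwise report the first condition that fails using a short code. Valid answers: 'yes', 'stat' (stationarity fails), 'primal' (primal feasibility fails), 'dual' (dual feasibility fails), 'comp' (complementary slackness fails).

Gradient of f: grad f(x) = Q x + c = (0, 0)
Constraint values g_i(x) = a_i^T x - b_i:
  g_1((-1, 2)) = -1
  g_2((-1, 2)) = 0
Stationarity residual: grad f(x) + sum_i lambda_i a_i = (0, 0)
  -> stationarity OK
Primal feasibility (all g_i <= 0): OK
Dual feasibility (all lambda_i >= 0): OK
Complementary slackness (lambda_i * g_i(x) = 0 for all i): OK

Verdict: yes, KKT holds.

yes


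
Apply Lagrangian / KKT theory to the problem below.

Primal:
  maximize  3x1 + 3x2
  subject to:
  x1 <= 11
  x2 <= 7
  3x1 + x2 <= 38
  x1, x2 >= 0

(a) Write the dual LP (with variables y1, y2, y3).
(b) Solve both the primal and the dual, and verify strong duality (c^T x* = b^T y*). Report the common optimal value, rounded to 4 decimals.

The standard primal-dual pair for 'max c^T x s.t. A x <= b, x >= 0' is:
  Dual:  min b^T y  s.t.  A^T y >= c,  y >= 0.

So the dual LP is:
  minimize  11y1 + 7y2 + 38y3
  subject to:
    y1 + 3y3 >= 3
    y2 + y3 >= 3
    y1, y2, y3 >= 0

Solving the primal: x* = (10.3333, 7).
  primal value c^T x* = 52.
Solving the dual: y* = (0, 2, 1).
  dual value b^T y* = 52.
Strong duality: c^T x* = b^T y*. Confirmed.

52


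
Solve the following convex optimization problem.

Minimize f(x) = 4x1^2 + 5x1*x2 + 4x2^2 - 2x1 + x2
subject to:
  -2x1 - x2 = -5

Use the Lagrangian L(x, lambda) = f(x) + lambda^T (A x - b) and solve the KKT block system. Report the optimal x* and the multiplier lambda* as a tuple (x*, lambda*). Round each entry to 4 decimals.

Form the Lagrangian:
  L(x, lambda) = (1/2) x^T Q x + c^T x + lambda^T (A x - b)
Stationarity (grad_x L = 0): Q x + c + A^T lambda = 0.
Primal feasibility: A x = b.

This gives the KKT block system:
  [ Q   A^T ] [ x     ]   [-c ]
  [ A    0  ] [ lambda ] = [ b ]

Solving the linear system:
  x*      = (2.95, -0.9)
  lambda* = (8.55)
  f(x*)   = 17.975

x* = (2.95, -0.9), lambda* = (8.55)


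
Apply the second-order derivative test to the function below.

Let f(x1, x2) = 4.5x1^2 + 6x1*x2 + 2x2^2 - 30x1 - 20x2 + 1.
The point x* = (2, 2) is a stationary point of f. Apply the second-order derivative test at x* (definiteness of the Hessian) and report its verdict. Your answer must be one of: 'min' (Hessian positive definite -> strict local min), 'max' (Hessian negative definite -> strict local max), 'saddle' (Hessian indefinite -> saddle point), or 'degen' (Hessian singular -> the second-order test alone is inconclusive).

Compute the Hessian H = grad^2 f:
  H = [[9, 6], [6, 4]]
Verify stationarity: grad f(x*) = H x* + g = (0, 0).
Eigenvalues of H: 0, 13.
H has a zero eigenvalue (singular; positive semidefinite but not definite), so H is neither positive definite, negative definite, nor indefinite. The second-order test alone is inconclusive -> degen.
(Indeed, f is constant along the null direction of H through x*, so x* is not a strict local extremum.)

degen


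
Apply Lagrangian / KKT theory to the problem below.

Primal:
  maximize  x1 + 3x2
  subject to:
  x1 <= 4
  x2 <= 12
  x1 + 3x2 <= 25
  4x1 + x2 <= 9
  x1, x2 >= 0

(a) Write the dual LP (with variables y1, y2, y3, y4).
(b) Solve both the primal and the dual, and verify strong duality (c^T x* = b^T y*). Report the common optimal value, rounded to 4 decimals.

The standard primal-dual pair for 'max c^T x s.t. A x <= b, x >= 0' is:
  Dual:  min b^T y  s.t.  A^T y >= c,  y >= 0.

So the dual LP is:
  minimize  4y1 + 12y2 + 25y3 + 9y4
  subject to:
    y1 + y3 + 4y4 >= 1
    y2 + 3y3 + y4 >= 3
    y1, y2, y3, y4 >= 0

Solving the primal: x* = (0.1818, 8.2727).
  primal value c^T x* = 25.
Solving the dual: y* = (0, 0, 1, 0).
  dual value b^T y* = 25.
Strong duality: c^T x* = b^T y*. Confirmed.

25


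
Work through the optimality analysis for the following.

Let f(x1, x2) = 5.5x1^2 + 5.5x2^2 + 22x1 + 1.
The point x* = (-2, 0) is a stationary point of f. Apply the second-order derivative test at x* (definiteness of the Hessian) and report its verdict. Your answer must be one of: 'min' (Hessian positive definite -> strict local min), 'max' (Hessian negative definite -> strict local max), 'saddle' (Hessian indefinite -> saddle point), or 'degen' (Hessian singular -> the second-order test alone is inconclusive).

Compute the Hessian H = grad^2 f:
  H = [[11, 0], [0, 11]]
Verify stationarity: grad f(x*) = H x* + g = (0, 0).
Eigenvalues of H: 11, 11.
Both eigenvalues > 0, so H is positive definite -> x* is a strict local min.

min


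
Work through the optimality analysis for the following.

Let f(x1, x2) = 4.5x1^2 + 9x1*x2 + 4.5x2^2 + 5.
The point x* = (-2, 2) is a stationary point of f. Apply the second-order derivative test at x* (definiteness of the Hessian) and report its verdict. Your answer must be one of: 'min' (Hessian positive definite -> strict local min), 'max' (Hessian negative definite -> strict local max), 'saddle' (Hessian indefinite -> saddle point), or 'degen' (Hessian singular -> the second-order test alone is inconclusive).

Compute the Hessian H = grad^2 f:
  H = [[9, 9], [9, 9]]
Verify stationarity: grad f(x*) = H x* + g = (0, 0).
Eigenvalues of H: 0, 18.
H has a zero eigenvalue (singular; positive semidefinite but not definite), so H is neither positive definite, negative definite, nor indefinite. The second-order test alone is inconclusive -> degen.
(Indeed, f is constant along the null direction of H through x*, so x* is not a strict local extremum.)

degen
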